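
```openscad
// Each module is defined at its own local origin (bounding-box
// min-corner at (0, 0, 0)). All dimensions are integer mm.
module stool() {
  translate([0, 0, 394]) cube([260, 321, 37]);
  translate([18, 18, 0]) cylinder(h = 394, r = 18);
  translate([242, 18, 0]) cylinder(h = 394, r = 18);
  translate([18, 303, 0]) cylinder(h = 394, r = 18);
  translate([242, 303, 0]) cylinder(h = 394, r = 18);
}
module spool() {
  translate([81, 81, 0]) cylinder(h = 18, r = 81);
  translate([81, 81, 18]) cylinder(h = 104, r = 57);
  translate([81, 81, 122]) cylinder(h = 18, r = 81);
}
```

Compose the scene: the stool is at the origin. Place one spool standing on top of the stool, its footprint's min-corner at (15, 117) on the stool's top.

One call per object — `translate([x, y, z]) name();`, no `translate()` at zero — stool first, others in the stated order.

stool();
translate([15, 117, 431]) spool();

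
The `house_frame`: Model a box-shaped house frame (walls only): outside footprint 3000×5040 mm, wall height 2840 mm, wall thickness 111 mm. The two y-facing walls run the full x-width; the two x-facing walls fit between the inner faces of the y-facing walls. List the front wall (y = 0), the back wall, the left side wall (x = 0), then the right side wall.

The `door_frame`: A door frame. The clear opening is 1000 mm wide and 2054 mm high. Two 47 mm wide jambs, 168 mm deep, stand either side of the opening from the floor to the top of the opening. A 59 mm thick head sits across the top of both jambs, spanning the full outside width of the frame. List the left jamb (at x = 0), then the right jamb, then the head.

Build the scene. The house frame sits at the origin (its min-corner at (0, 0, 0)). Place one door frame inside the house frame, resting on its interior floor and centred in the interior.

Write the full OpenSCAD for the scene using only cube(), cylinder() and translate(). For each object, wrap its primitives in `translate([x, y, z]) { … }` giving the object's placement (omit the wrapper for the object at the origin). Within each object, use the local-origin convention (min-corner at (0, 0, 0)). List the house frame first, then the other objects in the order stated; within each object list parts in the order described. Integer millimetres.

cube([3000, 111, 2840]);
translate([0, 4929, 0]) cube([3000, 111, 2840]);
translate([0, 111, 0]) cube([111, 4818, 2840]);
translate([2889, 111, 0]) cube([111, 4818, 2840]);
translate([953, 2436, 0]) {
  cube([47, 168, 2054]);
  translate([1047, 0, 0]) cube([47, 168, 2054]);
  translate([0, 0, 2054]) cube([1094, 168, 59]);
}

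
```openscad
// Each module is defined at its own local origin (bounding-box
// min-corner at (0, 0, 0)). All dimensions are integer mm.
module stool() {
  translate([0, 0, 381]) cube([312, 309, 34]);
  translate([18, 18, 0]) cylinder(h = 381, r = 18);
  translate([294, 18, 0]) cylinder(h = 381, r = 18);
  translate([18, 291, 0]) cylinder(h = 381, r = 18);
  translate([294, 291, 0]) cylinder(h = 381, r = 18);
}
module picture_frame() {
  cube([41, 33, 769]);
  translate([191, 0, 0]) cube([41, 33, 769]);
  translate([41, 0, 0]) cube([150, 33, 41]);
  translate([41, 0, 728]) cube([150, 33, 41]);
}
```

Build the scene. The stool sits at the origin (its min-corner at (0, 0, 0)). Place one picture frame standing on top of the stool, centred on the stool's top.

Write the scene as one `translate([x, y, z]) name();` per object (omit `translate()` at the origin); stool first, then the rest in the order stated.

stool();
translate([40, 138, 415]) picture_frame();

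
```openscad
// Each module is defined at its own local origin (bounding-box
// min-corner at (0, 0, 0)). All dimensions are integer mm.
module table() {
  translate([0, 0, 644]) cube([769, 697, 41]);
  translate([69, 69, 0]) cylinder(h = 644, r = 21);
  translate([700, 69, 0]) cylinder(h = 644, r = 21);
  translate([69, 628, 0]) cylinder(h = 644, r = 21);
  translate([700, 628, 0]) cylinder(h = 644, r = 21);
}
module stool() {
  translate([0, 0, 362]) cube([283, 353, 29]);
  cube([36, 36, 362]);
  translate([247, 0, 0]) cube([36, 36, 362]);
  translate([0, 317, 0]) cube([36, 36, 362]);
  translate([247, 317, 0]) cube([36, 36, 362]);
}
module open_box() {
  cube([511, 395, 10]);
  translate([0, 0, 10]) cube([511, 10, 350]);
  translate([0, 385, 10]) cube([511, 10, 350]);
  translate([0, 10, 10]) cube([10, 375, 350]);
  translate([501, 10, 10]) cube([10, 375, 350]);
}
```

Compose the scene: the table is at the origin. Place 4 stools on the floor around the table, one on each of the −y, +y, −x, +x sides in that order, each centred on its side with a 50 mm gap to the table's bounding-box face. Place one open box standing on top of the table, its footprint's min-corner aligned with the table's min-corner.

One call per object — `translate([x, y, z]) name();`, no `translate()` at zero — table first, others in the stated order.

table();
translate([243, -403, 0]) stool();
translate([243, 747, 0]) stool();
translate([-333, 172, 0]) stool();
translate([819, 172, 0]) stool();
translate([0, 0, 685]) open_box();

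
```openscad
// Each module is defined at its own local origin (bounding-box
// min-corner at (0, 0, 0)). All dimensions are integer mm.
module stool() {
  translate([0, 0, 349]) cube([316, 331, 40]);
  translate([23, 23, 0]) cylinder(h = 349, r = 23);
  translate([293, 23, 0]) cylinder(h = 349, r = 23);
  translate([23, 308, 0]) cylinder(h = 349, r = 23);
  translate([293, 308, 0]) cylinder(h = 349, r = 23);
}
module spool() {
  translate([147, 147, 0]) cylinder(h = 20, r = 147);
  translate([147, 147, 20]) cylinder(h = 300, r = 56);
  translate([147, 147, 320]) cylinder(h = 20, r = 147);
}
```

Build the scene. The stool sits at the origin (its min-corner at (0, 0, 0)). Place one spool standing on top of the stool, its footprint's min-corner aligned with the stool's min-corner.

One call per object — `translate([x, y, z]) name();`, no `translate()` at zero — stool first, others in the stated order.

stool();
translate([0, 0, 389]) spool();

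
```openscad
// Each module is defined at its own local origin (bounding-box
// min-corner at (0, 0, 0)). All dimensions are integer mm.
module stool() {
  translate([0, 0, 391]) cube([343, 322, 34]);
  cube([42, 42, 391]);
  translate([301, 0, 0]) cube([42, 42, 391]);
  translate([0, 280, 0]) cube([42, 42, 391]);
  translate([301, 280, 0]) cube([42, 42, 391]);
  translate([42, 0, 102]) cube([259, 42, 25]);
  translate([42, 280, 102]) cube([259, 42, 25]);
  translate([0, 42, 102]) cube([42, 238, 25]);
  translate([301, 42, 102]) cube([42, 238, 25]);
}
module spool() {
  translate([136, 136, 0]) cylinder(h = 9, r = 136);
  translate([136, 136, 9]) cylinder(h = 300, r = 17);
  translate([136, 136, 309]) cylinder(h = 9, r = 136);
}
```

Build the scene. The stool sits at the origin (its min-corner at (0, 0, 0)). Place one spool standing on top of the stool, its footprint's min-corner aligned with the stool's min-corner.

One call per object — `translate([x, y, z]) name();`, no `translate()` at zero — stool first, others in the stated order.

stool();
translate([0, 0, 425]) spool();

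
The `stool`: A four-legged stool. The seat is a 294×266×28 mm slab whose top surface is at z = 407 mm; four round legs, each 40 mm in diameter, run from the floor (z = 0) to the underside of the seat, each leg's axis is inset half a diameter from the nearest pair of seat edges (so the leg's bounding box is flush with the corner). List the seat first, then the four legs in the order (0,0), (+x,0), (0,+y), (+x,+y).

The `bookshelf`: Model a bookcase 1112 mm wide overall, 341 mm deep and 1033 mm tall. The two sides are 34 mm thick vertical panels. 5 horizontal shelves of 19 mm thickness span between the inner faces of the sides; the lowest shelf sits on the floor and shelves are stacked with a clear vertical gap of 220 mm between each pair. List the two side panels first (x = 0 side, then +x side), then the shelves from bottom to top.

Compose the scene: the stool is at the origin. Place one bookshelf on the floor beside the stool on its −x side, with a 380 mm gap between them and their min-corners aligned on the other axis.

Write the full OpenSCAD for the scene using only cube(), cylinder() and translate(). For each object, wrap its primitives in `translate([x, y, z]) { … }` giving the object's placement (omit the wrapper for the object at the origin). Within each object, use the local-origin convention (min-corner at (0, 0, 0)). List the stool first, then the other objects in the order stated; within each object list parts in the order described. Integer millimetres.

translate([0, 0, 379]) cube([294, 266, 28]);
translate([20, 20, 0]) cylinder(h = 379, r = 20);
translate([274, 20, 0]) cylinder(h = 379, r = 20);
translate([20, 246, 0]) cylinder(h = 379, r = 20);
translate([274, 246, 0]) cylinder(h = 379, r = 20);
translate([-1492, 0, 0]) {
  cube([34, 341, 1033]);
  translate([1078, 0, 0]) cube([34, 341, 1033]);
  translate([34, 0, 0]) cube([1044, 341, 19]);
  translate([34, 0, 239]) cube([1044, 341, 19]);
  translate([34, 0, 478]) cube([1044, 341, 19]);
  translate([34, 0, 717]) cube([1044, 341, 19]);
  translate([34, 0, 956]) cube([1044, 341, 19]);
}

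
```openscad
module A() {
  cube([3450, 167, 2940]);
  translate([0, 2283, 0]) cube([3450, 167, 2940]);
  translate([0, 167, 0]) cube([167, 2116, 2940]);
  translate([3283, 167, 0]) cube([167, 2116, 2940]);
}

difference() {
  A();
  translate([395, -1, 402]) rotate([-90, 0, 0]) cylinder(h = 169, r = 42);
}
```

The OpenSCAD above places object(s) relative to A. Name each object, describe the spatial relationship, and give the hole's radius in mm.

The subtracted cylinder has r = 42 mm.

A is a house frame. The house frame has a circular hole through its front wall. The hole's radius is 42 mm.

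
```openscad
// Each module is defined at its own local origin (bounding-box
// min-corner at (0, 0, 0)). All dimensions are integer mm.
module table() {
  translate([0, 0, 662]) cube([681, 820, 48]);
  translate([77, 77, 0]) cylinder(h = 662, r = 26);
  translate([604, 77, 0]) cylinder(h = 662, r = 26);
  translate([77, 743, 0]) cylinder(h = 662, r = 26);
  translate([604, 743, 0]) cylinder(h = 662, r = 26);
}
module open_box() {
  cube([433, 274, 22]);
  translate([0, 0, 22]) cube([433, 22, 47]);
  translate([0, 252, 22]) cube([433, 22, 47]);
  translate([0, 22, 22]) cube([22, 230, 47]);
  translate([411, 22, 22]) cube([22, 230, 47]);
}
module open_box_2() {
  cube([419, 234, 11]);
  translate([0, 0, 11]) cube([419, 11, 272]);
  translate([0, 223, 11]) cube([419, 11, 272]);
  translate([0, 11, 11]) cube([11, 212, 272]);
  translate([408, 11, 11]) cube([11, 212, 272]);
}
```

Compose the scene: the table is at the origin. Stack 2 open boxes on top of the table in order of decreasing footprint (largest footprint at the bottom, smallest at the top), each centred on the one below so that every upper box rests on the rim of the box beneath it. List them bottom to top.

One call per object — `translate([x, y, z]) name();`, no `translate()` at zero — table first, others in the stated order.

table();
translate([124, 273, 710]) open_box();
translate([131, 293, 779]) open_box_2();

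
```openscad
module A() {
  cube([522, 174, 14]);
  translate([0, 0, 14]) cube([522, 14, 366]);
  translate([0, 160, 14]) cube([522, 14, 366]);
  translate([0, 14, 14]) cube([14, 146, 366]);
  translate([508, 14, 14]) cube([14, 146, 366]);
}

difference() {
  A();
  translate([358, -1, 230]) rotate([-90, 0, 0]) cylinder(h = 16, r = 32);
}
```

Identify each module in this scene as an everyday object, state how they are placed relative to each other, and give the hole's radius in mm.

The subtracted cylinder has r = 32 mm.

A is an open box. The open box has a circular hole through its front wall. The hole's radius is 32 mm.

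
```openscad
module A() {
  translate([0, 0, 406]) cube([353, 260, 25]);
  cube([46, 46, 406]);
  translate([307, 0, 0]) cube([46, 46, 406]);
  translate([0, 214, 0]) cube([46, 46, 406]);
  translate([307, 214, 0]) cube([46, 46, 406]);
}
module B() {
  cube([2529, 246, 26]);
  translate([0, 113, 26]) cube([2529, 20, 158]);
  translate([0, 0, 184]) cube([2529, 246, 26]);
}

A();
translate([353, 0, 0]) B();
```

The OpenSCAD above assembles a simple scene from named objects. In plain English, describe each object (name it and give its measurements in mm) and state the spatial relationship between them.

A is a four-legged stool. The seat is a 353×260×25 mm slab whose top surface is at z = 431 mm; four square legs, each 46×46 mm in cross-section, run from the floor (z = 0) to the underside of the seat, each flush with a corner of the seat.

B is an I-beam lying along x, 2529 mm long. Overall section height 210 mm. Two flanges 246 mm wide (y) and 26 mm thick, one on the floor and one at the top; a web 20 mm thick runs between them, centred on the flange width.

The I-beam is against the stool's +x side, with their −y faces flush.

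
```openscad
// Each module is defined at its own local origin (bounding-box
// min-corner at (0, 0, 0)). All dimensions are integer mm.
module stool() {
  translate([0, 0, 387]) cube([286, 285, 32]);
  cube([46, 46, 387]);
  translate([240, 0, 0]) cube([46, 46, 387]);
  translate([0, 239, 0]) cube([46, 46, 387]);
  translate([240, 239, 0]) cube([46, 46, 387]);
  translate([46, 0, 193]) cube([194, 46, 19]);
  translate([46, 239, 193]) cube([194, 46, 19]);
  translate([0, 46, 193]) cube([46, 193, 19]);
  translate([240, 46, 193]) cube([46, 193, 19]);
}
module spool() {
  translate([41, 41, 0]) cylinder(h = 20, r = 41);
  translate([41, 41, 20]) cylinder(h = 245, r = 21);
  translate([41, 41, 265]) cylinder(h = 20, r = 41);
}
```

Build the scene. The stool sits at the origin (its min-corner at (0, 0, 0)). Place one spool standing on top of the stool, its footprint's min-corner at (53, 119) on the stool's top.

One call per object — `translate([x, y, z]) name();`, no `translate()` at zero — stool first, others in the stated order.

stool();
translate([53, 119, 419]) spool();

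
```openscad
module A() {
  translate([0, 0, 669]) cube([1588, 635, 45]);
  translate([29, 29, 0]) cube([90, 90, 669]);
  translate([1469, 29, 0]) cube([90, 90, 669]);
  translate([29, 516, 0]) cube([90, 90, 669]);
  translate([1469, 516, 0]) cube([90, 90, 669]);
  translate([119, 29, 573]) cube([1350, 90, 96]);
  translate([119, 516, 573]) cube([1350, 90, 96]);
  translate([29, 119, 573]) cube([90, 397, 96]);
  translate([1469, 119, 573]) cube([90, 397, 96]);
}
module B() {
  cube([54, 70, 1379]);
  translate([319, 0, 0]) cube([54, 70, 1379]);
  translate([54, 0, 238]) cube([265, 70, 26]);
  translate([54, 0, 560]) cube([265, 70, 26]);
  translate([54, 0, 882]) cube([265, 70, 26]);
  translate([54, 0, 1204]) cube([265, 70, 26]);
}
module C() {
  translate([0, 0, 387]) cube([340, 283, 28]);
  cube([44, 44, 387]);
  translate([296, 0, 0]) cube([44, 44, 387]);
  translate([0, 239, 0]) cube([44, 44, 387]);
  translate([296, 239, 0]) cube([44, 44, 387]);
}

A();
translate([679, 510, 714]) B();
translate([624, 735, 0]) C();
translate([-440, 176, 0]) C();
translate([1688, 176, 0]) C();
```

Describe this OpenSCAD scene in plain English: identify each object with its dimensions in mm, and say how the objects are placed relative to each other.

A is a table: top 1588 mm (x) × 635 mm (y), 45 mm thick, upper face at z = 714 mm, on four 90×90 mm square legs, each inset 29 mm from the nearest pair of top edges, running from z = 0 to the bottom of the top. Four apron rails, 90 mm thick and 96 mm tall, run between adjacent legs with their top edges flush with the underside of the top and their outer faces flush with the legs' outer faces.

B is a straight ladder. Two 54×70 mm vertical rails, 1379 mm tall, stand 373 mm apart (outside-to-outside) with their front faces coplanar on the −y side. 4 rungs, each 70 mm deep and 26 mm tall, span between the inner faces of the rails, front faces flush with the rails. The lowest rung's underside is at z = 238 mm and rungs are spaced 322 mm apart (underside to underside).

C is a four-legged stool. The seat is a 340×283×28 mm slab whose top surface is at z = 415 mm; four square legs, each 44×44 mm in cross-section, run from the floor (z = 0) to the underside of the seat, each flush with a corner of the seat.

The ladder is on top of the table. Three stools sit around the table at the +y, −x, +x sides.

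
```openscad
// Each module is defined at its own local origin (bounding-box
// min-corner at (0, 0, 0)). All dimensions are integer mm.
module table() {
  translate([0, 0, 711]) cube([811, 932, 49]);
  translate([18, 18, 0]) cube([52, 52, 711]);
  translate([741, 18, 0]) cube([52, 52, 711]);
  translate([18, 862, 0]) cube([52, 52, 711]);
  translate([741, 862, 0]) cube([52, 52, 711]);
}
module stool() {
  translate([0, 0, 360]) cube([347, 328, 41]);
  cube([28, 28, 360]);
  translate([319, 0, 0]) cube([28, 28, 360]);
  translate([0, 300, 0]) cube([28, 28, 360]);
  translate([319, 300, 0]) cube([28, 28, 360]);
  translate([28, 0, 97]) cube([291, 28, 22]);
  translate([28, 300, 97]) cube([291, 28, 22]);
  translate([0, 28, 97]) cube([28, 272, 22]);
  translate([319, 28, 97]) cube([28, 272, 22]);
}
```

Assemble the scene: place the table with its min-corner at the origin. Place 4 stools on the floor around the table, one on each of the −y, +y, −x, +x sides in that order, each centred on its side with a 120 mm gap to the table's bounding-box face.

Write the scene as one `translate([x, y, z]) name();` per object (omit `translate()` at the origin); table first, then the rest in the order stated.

table();
translate([232, -448, 0]) stool();
translate([232, 1052, 0]) stool();
translate([-467, 302, 0]) stool();
translate([931, 302, 0]) stool();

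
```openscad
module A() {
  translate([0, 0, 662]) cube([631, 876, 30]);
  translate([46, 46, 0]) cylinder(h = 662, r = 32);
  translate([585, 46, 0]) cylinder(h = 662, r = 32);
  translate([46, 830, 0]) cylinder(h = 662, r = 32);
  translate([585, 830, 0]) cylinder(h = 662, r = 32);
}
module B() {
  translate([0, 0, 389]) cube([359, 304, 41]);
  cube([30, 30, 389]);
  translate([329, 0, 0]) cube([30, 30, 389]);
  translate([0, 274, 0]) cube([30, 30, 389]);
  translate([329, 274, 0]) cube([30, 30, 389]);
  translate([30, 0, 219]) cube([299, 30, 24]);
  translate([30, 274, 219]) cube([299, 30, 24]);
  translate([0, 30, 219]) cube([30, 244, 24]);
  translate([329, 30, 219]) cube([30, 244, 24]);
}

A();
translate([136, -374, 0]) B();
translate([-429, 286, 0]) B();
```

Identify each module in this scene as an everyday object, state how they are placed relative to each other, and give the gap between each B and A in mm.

Each stool's nearest face is 70 mm from the table's bounding box.

A is a table. B is a stool. Two stools sit around the table at the −y, −x sides. The gap between each stool and the table is 70 mm.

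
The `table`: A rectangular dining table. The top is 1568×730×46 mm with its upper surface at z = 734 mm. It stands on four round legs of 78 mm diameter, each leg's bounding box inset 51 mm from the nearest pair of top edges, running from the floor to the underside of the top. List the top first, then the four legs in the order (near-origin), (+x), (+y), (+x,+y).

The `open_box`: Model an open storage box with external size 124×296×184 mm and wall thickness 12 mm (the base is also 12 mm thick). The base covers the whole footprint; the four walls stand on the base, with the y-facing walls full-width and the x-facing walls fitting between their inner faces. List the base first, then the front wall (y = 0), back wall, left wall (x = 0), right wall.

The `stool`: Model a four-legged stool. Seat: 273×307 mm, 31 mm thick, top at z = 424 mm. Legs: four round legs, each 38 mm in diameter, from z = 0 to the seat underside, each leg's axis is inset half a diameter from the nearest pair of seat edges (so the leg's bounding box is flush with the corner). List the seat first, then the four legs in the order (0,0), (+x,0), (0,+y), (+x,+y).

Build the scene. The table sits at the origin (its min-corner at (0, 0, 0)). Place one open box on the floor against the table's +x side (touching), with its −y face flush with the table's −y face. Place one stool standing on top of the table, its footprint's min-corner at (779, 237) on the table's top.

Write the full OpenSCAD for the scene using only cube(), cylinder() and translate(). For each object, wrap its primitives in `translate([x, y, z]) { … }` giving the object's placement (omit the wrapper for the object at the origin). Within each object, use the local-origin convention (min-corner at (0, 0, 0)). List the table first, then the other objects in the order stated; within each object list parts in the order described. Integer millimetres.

translate([0, 0, 688]) cube([1568, 730, 46]);
translate([90, 90, 0]) cylinder(h = 688, r = 39);
translate([1478, 90, 0]) cylinder(h = 688, r = 39);
translate([90, 640, 0]) cylinder(h = 688, r = 39);
translate([1478, 640, 0]) cylinder(h = 688, r = 39);
translate([1568, 0, 0]) {
  cube([124, 296, 12]);
  translate([0, 0, 12]) cube([124, 12, 172]);
  translate([0, 284, 12]) cube([124, 12, 172]);
  translate([0, 12, 12]) cube([12, 272, 172]);
  translate([112, 12, 12]) cube([12, 272, 172]);
}
translate([779, 237, 734]) {
  translate([0, 0, 393]) cube([273, 307, 31]);
  translate([19, 19, 0]) cylinder(h = 393, r = 19);
  translate([254, 19, 0]) cylinder(h = 393, r = 19);
  translate([19, 288, 0]) cylinder(h = 393, r = 19);
  translate([254, 288, 0]) cylinder(h = 393, r = 19);
}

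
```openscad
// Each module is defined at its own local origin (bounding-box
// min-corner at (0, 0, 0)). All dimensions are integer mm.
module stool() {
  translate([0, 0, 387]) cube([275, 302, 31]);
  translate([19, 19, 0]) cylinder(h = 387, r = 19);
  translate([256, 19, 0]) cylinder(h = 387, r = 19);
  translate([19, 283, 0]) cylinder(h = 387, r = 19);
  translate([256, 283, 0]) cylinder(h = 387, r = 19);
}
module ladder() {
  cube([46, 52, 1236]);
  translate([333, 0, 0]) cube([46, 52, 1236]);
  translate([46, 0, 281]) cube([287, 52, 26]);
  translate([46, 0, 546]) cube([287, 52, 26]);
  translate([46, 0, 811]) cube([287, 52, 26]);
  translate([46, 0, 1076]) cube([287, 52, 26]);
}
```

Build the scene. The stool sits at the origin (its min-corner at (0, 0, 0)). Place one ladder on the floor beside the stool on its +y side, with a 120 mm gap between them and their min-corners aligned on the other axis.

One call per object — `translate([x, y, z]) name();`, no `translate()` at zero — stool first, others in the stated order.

stool();
translate([0, 422, 0]) ladder();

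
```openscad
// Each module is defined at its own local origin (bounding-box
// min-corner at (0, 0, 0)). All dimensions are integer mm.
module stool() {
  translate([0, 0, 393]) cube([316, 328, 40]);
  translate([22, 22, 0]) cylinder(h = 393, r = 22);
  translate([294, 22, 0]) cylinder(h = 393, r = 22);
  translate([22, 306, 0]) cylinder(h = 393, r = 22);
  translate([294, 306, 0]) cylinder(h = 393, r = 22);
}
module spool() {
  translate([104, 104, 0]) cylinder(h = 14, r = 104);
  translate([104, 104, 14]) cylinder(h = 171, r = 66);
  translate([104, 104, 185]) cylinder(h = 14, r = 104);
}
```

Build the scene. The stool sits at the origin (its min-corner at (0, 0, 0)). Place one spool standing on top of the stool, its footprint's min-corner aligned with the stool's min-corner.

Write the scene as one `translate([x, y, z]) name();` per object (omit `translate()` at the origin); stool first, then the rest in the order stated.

stool();
translate([0, 0, 433]) spool();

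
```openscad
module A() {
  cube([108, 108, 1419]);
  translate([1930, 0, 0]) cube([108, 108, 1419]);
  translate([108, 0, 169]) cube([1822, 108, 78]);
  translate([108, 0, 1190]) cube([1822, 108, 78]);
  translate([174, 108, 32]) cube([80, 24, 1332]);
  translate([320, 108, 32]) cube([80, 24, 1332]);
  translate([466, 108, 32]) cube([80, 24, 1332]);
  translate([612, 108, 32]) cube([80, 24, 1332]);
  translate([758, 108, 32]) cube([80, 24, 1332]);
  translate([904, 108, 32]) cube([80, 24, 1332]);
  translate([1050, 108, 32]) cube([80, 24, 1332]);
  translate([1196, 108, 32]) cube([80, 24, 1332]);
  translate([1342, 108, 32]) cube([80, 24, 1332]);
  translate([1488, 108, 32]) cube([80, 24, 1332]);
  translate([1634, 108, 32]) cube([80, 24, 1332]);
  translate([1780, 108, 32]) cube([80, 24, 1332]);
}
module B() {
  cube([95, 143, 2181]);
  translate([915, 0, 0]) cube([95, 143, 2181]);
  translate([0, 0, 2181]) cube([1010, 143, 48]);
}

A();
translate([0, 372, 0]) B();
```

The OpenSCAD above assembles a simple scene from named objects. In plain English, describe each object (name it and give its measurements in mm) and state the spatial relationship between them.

A is a fence section. Two 108×108 mm posts, 1419 mm tall, stand on the floor with a clear span of 1822 mm between their inner faces. Two horizontal rails of 108×78 mm section span the gap between the posts with their undersides at z = 169 mm and z = 1190 mm, flush with the posts' −y face. 12 pickets, each 80 mm wide, 24 mm thick and 1332 mm tall, are fixed to the +y face of the rails with their bottoms at z = 32 mm, evenly spaced across the span with equal gaps (rounded down to the nearest mm) at the −x end and between each pair — any rounding remainder accumulates at the +x end.

B is a door frame. The clear opening is 820 mm wide and 2181 mm high. Two 95 mm wide jambs, 143 mm deep, stand either side of the opening from the floor to the top of the opening. A 48 mm thick head sits across the top of both jambs, spanning the full outside width of the frame.

The door frame is on the floor beside the fence section on its +y side.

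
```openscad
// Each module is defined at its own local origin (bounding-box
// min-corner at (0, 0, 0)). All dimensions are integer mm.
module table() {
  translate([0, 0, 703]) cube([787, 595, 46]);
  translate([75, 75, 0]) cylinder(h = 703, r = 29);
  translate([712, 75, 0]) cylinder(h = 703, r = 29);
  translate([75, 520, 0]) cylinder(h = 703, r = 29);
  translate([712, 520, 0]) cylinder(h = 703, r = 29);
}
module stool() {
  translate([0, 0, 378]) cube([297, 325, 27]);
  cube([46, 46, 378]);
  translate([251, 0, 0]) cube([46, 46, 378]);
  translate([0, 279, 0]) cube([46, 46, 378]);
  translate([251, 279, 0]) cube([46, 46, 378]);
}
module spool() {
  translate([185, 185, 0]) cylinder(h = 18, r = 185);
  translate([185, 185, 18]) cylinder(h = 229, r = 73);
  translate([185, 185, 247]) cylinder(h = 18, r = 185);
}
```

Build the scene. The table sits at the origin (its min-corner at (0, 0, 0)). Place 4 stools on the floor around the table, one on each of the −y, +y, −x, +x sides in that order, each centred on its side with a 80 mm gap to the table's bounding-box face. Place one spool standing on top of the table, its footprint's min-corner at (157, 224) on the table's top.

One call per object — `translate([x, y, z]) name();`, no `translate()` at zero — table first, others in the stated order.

table();
translate([245, -405, 0]) stool();
translate([245, 675, 0]) stool();
translate([-377, 135, 0]) stool();
translate([867, 135, 0]) stool();
translate([157, 224, 749]) spool();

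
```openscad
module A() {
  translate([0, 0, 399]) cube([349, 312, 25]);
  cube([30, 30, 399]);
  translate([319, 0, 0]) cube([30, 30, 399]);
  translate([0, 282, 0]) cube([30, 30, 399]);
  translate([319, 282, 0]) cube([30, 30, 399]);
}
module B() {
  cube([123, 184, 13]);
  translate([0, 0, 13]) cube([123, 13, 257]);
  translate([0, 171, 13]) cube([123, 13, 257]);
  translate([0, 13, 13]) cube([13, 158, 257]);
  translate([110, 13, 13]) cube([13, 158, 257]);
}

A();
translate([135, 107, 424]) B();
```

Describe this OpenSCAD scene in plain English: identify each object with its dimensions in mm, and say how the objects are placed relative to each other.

A is a four-legged stool. The seat is 349×312 mm, 25 mm thick, top at z = 424 mm. It stands on four square legs, each 30×30 mm in cross-section, from z = 0 to the seat underside, each flush with a corner of the seat.

B is an open-topped rectangular box: outside dimensions 123×184×270 mm, with a uniform wall and base thickness of 13 mm. The base is a full 123×184 slab on the floor; four walls sit on top of the base. The front and back walls (the −y and +y sides) span the full width; the two side walls fit between them.

The open box is on top of the stool.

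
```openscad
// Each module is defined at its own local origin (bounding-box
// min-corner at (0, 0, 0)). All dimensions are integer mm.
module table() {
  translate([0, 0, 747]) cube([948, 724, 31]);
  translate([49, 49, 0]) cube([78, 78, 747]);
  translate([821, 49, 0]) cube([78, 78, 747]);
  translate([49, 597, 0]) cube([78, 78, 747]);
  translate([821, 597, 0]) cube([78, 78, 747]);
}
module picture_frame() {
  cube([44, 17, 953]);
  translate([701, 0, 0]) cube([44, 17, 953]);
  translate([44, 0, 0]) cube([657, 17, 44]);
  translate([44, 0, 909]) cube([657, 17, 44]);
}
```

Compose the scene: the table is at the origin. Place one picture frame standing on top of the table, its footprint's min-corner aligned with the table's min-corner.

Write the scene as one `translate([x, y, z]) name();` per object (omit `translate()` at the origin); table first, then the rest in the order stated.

table();
translate([0, 0, 778]) picture_frame();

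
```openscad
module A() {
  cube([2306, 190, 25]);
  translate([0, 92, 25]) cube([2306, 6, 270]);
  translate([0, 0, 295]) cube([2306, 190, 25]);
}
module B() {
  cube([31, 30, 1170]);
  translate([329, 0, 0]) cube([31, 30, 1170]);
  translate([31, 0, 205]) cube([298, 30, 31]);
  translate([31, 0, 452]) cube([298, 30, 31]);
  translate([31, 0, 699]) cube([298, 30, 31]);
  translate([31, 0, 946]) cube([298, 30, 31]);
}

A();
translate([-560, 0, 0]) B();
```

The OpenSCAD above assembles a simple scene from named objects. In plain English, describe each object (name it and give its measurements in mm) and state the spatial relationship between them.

A is an I-beam lying along x, 2306 mm long. Overall section height 320 mm. Two flanges 190 mm wide (y) and 25 mm thick, one on the floor and one at the top; a web 6 mm thick runs between them, centred on the flange width.

B is a wooden ladder with two side rails of 31×30 mm section and 1170 mm height, set 360 mm apart overall. Between them run 4 rectangular rungs (30 mm deep, 31 mm thick), front faces flush with the rails' −y face. The bottom of the first rung is 205 mm above the floor and each subsequent rung is 247 mm higher than the one below.

The ladder is on the floor beside the I-beam on its −x side.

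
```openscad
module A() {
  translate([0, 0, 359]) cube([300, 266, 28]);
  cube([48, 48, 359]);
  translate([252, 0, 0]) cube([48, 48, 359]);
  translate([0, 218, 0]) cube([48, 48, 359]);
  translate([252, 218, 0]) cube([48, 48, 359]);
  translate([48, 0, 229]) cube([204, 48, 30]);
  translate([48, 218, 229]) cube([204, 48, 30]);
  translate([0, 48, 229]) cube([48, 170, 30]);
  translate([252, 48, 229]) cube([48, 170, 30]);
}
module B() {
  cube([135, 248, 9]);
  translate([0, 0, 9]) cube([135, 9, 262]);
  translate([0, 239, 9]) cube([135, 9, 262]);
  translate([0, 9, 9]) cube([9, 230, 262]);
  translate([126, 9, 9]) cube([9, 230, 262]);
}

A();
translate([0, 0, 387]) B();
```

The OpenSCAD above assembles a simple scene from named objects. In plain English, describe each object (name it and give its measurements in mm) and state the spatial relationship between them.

A is a four-legged stool. The seat is 300×266 mm, 28 mm thick, top at z = 387 mm. It stands on four square legs, each 48×48 mm in cross-section, from z = 0 to the seat underside, each flush with a corner of the seat. Four stretchers, 48 mm wide and 30 mm tall, connect adjacent legs with their undersides at z = 229 mm, each running between the inner faces of the legs it joins and aligned with the legs' outer faces on the other axis.

B is an open storage box with external size 135×248×271 mm and wall thickness 9 mm (the base is also 9 mm thick). The base covers the whole footprint; the four walls stand on the base, with the y-facing walls full-width and the x-facing walls fitting between their inner faces.

The open box is on top of the stool.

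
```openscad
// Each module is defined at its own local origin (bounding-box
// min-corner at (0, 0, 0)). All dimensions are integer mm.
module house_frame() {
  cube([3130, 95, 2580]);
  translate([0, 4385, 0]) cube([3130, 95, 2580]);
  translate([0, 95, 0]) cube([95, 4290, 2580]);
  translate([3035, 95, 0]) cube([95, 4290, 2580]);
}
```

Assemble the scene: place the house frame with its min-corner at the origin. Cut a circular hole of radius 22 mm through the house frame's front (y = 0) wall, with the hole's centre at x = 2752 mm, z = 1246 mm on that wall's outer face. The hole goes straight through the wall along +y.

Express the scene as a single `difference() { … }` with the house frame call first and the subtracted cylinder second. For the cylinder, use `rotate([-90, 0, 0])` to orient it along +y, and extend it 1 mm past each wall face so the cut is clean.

difference() {
  house_frame();
  translate([2752, -1, 1246]) rotate([-90, 0, 0]) cylinder(h = 97, r = 22);
}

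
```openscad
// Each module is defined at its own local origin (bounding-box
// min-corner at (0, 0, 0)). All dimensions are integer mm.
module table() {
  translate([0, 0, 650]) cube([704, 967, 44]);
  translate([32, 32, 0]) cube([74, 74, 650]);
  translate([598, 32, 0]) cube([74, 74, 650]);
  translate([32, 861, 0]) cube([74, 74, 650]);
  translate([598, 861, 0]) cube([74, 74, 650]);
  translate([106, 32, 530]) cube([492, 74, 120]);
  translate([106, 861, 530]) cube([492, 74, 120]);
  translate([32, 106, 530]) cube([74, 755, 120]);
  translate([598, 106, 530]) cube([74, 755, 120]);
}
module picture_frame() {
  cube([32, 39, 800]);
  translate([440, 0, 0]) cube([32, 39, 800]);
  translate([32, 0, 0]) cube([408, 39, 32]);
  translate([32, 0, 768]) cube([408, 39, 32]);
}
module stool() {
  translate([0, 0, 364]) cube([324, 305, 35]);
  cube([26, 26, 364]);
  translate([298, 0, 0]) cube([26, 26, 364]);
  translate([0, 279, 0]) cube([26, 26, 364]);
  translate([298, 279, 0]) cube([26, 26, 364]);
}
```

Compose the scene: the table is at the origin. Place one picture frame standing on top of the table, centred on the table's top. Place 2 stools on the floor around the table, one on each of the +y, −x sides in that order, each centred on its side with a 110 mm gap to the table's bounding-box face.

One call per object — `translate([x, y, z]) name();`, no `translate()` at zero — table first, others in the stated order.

table();
translate([116, 464, 694]) picture_frame();
translate([190, 1077, 0]) stool();
translate([-434, 331, 0]) stool();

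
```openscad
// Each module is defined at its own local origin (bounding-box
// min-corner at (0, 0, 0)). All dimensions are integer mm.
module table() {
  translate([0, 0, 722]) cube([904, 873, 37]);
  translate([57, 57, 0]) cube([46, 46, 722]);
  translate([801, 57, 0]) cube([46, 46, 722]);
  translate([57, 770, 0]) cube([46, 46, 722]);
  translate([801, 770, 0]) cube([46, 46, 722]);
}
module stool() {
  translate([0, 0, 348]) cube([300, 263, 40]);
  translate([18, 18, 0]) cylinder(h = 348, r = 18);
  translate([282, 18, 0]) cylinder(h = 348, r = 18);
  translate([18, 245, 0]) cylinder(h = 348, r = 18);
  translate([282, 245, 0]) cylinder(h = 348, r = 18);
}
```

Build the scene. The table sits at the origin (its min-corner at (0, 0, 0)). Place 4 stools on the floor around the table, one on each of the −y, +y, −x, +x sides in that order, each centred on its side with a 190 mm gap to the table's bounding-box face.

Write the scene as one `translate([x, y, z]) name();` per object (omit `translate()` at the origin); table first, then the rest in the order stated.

table();
translate([302, -453, 0]) stool();
translate([302, 1063, 0]) stool();
translate([-490, 305, 0]) stool();
translate([1094, 305, 0]) stool();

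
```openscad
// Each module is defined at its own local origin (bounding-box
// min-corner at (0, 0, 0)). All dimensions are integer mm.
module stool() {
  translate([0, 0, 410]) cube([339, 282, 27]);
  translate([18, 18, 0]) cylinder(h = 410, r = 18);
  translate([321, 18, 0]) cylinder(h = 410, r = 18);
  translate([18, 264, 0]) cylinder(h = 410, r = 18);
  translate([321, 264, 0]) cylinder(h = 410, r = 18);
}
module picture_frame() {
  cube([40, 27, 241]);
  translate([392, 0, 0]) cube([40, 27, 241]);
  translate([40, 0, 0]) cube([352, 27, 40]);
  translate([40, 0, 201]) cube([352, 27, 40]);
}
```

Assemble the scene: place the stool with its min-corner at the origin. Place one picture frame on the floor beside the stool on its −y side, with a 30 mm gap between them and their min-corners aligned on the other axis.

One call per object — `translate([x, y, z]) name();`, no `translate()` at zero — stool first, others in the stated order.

stool();
translate([0, -57, 0]) picture_frame();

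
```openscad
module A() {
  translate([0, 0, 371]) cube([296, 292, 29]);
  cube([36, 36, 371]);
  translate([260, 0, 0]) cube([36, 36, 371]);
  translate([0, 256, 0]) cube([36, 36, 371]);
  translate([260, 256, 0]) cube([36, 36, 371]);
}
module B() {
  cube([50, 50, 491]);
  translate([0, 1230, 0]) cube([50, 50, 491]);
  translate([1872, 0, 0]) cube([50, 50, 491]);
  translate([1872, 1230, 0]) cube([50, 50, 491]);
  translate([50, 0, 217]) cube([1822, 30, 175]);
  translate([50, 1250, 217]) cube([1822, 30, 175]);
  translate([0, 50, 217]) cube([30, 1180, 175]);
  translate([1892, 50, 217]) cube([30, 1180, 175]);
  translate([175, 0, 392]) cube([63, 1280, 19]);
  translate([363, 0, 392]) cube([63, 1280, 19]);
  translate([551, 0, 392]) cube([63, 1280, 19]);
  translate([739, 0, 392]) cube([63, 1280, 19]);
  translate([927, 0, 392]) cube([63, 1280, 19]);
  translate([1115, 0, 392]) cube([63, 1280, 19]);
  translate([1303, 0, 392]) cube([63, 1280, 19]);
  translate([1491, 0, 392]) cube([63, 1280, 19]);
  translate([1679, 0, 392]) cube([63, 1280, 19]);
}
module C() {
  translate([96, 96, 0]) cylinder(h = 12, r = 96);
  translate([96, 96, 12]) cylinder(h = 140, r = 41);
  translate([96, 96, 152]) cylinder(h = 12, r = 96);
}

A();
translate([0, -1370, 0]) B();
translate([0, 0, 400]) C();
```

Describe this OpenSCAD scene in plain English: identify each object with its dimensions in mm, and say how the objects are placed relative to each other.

A is a four-legged stool. The seat is a 296×292×29 mm slab whose top surface is at z = 400 mm; four square legs, each 36×36 mm in cross-section, run from the floor (z = 0) to the underside of the seat, each flush with a corner of the seat.

B is a bed frame 1922 mm long (x) by 1280 mm wide (y). Four 50×50 mm corner posts, 491 mm tall, at the corners of the footprint. Four rails of 30 mm thickness and 175 mm height run between adjacent posts with their undersides at z = 217 mm, their outer faces flush with the outside of the frame (the two x-running rails run between the posts' inner faces; the two y-running rails run between the posts' inner faces). 9 slats, each 63 mm wide (x) and 19 mm thick, lie across the top of the two x-running rails, running the full 1280 mm width of the frame in y; the slats are evenly spaced along x between the inner faces of the end posts with equal gaps (rounded down to the nearest mm) at the −x end and between each pair — any rounding remainder accumulates at the +x end.

C is a spool: two coaxial disc flanges of radius 96 mm and thickness 12 mm, joined by a core cylinder of radius 41 mm and height 140 mm. The lower flange rests on z = 0 and the three cylinders share a vertical axis.

The bed frame is on the floor beside the stool on its −y side. The spool is on top of the stool.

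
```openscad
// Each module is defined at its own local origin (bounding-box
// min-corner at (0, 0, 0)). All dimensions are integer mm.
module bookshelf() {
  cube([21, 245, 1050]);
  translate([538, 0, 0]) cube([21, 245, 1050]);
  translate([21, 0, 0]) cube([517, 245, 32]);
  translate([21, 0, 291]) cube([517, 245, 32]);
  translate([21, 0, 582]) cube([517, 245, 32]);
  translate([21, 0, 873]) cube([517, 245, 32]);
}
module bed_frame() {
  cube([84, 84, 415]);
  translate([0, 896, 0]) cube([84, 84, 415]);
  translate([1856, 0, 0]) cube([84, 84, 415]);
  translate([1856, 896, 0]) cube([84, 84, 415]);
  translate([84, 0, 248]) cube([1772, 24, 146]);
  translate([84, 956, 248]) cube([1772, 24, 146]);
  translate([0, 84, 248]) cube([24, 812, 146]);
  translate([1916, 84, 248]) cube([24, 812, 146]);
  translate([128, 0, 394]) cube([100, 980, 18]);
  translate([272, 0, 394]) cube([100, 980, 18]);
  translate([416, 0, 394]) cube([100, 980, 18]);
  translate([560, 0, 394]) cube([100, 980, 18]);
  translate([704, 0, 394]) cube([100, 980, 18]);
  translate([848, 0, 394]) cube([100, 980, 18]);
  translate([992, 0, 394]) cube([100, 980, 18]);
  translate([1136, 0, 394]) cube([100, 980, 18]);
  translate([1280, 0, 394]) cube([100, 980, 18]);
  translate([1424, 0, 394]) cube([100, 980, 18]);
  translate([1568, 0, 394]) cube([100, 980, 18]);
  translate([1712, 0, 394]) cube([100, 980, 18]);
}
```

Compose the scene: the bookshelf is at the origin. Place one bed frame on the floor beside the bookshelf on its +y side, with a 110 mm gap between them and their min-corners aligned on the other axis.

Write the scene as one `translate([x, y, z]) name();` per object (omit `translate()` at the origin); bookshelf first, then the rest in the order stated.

bookshelf();
translate([0, 355, 0]) bed_frame();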